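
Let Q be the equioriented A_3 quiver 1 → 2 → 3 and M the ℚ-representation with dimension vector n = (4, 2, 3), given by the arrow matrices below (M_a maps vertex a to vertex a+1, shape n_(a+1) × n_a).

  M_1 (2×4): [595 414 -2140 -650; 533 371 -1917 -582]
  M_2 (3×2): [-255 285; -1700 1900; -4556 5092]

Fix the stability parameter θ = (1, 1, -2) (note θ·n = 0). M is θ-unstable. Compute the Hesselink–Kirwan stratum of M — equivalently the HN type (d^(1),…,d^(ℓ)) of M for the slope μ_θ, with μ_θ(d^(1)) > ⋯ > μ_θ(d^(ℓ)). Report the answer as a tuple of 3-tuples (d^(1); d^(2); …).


Via rank(M_{q-1}∘⋯∘M_p): M ≅ I[1,1]^2, I[1,2], I[1,3], I[3,3]^2.
μ_θ-semistable layers: μ^(1)=1; μ^(2)=0; μ^(3)=-2

((3, 1, 0); (1, 1, 1); (0, 0, 2))


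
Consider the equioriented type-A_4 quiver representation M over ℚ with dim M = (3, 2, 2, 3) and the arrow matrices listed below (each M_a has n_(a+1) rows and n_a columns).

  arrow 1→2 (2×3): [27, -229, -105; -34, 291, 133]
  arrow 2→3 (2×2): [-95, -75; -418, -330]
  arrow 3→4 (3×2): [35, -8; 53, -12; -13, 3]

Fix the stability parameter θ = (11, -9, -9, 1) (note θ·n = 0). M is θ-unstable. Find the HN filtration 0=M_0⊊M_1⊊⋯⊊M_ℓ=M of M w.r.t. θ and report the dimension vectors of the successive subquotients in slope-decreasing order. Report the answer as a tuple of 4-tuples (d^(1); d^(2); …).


Barcode: M ≅ I[1,1], I[1,2], I[1,4], I[3,4], I[4,4]. HN layers by μ_θ (4 steps, strictly decreasing):
  μ^(1)=11; μ^(2)=1; μ^(3)=-7/3; μ^(4)=-9

((1, 0, 0, 0); (1, 1, 0, 3); (1, 1, 1, 0); (0, 0, 1, 0))


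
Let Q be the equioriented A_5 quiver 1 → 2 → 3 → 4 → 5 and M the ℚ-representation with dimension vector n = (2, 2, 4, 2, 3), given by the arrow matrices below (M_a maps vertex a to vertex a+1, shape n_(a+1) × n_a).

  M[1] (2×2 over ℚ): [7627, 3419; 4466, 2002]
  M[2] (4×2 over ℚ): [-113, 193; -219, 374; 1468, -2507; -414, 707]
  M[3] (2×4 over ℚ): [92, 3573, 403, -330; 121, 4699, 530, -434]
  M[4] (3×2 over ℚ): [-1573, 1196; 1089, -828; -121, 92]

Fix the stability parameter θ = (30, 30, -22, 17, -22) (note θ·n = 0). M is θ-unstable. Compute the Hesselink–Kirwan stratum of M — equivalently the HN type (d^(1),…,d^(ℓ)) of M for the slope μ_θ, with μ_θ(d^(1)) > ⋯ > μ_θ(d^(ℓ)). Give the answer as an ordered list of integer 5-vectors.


Via rank(M_{q-1}∘⋯∘M_p): M ≅ I[1,1], I[1,5], I[2,4], I[3,3]^2, I[5,5]^2.
μ_θ-semistable layers: μ^(1)=30; μ^(2)=17; μ^(3)=33/5; μ^(4)=4; μ^(5)=-22

((1, 0, 0, 0, 0); (0, 0, 0, 1, 0); (1, 1, 1, 1, 1); (0, 1, 1, 0, 0); (0, 0, 2, 0, 2))


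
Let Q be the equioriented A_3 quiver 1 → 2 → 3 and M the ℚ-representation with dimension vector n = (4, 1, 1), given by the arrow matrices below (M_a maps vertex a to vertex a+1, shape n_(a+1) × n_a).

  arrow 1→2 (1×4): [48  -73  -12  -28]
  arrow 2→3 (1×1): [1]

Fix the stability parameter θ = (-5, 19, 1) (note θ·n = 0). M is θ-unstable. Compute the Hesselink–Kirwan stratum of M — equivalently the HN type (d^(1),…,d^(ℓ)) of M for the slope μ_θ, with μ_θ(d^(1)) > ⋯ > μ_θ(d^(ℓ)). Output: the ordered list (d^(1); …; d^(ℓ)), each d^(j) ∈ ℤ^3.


Barcode: M ≅ I[1,1]^3, I[1,3]. HN layers by μ_θ (2 steps, strictly decreasing):
  μ^(1)=10; μ^(2)=-5

((0, 1, 1); (4, 0, 0))


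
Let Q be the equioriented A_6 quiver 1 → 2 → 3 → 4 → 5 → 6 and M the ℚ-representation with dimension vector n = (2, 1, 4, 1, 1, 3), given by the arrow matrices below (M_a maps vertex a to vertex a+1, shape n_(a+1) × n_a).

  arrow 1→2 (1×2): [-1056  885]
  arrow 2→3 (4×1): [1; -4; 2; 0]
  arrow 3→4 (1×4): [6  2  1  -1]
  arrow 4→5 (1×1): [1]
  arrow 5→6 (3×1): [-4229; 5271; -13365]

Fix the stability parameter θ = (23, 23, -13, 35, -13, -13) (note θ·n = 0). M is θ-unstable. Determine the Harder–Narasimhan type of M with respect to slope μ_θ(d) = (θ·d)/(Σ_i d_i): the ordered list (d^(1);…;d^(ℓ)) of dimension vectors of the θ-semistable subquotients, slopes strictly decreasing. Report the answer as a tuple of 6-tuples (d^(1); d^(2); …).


Barcode: M ≅ I[1,1], I[1,3], I[3,3]^2, I[3,6], I[6,6]^2. HN layers by μ_θ (4 steps, strictly decreasing):
  μ^(1)=23; μ^(2)=11; μ^(3)=3; μ^(4)=-13

((1, 0, 0, 0, 0, 0); (1, 1, 1, 0, 0, 0); (0, 0, 0, 1, 1, 1); (0, 0, 3, 0, 0, 2))


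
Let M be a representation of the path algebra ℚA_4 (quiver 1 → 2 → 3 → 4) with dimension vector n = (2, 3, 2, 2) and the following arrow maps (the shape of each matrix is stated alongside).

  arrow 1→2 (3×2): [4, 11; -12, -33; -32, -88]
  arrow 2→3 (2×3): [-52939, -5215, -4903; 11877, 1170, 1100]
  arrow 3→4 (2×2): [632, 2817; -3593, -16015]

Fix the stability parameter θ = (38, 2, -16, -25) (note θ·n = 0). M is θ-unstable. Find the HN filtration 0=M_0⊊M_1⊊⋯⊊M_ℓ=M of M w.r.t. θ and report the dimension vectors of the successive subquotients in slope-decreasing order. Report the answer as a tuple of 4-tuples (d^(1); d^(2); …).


Interval decomposition of M: I[1,1], I[1,4], I[2,2], I[2,4].
HN type (ℓ=4): μ^(1)=38; μ^(2)=2; μ^(3)=-1/4; μ^(4)=-13

((1, 0, 0, 0); (0, 1, 0, 0); (1, 1, 1, 1); (0, 1, 1, 1))


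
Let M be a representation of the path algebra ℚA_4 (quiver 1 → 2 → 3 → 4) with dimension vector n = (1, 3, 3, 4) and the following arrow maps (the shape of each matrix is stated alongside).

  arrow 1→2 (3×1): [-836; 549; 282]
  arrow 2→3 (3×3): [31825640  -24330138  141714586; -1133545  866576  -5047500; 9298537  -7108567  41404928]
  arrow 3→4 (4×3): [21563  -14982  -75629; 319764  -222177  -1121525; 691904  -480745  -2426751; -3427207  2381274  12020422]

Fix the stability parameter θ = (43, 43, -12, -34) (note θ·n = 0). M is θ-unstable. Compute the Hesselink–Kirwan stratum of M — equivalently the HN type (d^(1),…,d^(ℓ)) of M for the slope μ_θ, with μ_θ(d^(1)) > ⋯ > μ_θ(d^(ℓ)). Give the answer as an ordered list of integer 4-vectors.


Via rank(M_{q-1}∘⋯∘M_p): M ≅ I[1,4], I[2,4]^2, I[4,4].
μ_θ-semistable layers: μ^(1)=10; μ^(2)=-1; μ^(3)=-34

((1, 1, 1, 1); (0, 2, 2, 2); (0, 0, 0, 1))


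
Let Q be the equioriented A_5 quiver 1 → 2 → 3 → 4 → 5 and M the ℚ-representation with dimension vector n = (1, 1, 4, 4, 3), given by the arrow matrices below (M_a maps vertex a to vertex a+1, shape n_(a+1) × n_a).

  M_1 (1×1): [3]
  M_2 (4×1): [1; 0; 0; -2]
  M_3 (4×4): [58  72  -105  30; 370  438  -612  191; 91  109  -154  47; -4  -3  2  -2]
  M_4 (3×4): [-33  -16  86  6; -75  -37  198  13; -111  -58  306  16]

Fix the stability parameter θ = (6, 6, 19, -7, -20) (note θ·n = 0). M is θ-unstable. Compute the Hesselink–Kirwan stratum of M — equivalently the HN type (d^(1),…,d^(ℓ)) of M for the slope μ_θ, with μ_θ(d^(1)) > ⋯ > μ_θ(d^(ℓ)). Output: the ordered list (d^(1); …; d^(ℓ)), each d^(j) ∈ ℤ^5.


Interval decomposition of M: I[1,4], I[3,4], I[3,5]^2, I[5,5].
HN type (ℓ=3): μ^(1)=6; μ^(2)=-8/3; μ^(3)=-20

((1, 1, 2, 2, 0); (0, 0, 2, 2, 2); (0, 0, 0, 0, 1))


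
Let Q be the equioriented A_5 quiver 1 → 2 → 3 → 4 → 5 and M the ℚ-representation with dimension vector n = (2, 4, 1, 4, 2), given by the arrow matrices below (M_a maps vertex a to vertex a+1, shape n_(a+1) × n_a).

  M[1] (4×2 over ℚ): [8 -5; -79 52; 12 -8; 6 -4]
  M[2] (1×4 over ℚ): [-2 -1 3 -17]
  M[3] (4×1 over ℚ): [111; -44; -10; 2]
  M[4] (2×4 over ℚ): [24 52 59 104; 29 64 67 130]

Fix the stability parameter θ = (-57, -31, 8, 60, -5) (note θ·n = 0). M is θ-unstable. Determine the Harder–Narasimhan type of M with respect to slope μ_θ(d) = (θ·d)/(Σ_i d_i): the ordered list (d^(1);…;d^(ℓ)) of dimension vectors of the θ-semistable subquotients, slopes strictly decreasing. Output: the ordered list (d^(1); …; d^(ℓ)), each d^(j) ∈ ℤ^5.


Via rank(M_{q-1}∘⋯∘M_p): M ≅ I[1,2], I[1,5], I[2,2]^2, I[4,4]^2, I[4,5].
μ_θ-semistable layers: μ^(1)=60; μ^(2)=55/2; μ^(3)=8; μ^(4)=-31; μ^(5)=-57

((0, 0, 0, 2, 0); (0, 0, 0, 2, 2); (0, 0, 1, 0, 0); (0, 4, 0, 0, 0); (2, 0, 0, 0, 0))


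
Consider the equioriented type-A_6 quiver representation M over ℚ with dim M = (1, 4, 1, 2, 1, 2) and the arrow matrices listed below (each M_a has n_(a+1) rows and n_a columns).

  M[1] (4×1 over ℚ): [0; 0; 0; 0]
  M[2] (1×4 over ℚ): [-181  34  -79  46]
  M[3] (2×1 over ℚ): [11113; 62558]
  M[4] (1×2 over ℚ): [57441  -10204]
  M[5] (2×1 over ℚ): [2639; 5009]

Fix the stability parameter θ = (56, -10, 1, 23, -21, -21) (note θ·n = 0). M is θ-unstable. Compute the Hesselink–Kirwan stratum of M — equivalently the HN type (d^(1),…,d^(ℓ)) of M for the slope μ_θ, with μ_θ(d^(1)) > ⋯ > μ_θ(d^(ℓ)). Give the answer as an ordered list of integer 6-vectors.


Barcode: M ≅ I[1,1], I[2,2]^3, I[2,6], I[4,4], I[6,6]. HN layers by μ_θ (5 steps, strictly decreasing):
  μ^(1)=56; μ^(2)=23; μ^(3)=-9/2; μ^(4)=-10; μ^(5)=-21

((1, 0, 0, 0, 0, 0); (0, 0, 0, 1, 0, 0); (0, 0, 1, 1, 1, 1); (0, 4, 0, 0, 0, 0); (0, 0, 0, 0, 0, 1))


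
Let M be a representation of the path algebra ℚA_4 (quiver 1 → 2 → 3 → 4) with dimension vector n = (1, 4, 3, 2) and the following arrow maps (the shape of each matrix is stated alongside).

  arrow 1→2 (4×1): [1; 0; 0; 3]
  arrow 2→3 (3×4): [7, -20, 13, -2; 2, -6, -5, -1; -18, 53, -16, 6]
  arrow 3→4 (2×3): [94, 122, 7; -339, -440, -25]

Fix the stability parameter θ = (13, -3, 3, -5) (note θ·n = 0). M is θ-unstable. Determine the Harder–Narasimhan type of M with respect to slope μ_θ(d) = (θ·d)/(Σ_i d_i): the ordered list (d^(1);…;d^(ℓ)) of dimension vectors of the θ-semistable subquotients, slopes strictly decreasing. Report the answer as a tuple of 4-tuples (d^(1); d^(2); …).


Interval decomposition of M: I[1,4], I[2,2], I[2,3], I[2,4].
HN type (ℓ=4): μ^(1)=3; μ^(2)=2; μ^(3)=-1; μ^(4)=-3

((0, 0, 1, 0); (1, 1, 1, 1); (0, 0, 1, 1); (0, 3, 0, 0))


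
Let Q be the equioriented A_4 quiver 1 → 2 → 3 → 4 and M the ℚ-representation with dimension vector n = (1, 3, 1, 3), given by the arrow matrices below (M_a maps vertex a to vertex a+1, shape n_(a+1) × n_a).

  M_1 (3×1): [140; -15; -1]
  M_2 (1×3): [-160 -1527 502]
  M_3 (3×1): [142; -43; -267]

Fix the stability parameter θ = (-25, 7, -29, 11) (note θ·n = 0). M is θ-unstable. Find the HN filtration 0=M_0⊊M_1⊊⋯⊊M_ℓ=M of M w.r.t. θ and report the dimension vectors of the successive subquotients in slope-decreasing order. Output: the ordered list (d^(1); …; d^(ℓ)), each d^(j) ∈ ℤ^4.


Via rank(M_{q-1}∘⋯∘M_p): M ≅ I[1,4], I[2,2]^2, I[4,4]^2.
μ_θ-semistable layers: μ^(1)=11; μ^(2)=7; μ^(3)=-11; μ^(4)=-25

((0, 0, 0, 3); (0, 2, 0, 0); (0, 1, 1, 0); (1, 0, 0, 0))


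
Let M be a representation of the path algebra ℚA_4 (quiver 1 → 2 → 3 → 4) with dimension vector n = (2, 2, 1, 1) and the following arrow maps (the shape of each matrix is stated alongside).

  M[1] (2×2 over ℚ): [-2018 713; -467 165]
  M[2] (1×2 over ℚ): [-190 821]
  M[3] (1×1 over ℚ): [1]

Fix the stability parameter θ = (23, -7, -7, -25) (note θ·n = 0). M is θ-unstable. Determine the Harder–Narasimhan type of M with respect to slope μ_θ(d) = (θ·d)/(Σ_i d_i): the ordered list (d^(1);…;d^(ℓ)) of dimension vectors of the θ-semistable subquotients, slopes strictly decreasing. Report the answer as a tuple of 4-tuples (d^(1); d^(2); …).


Via rank(M_{q-1}∘⋯∘M_p): M ≅ I[1,2], I[1,4].
μ_θ-semistable layers: μ^(1)=8; μ^(2)=-4

((1, 1, 0, 0); (1, 1, 1, 1))


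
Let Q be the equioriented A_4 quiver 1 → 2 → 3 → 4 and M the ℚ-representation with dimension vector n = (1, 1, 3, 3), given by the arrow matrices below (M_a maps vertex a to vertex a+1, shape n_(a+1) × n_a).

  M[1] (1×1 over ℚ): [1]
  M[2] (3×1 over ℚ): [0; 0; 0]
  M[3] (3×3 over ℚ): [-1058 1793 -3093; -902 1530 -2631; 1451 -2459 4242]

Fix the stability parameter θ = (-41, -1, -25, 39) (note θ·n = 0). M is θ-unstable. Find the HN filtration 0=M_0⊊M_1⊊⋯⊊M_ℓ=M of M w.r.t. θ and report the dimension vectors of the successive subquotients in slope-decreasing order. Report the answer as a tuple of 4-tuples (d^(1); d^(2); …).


Barcode: M ≅ I[1,2], I[3,4]^3. HN layers by μ_θ (4 steps, strictly decreasing):
  μ^(1)=39; μ^(2)=-1; μ^(3)=-25; μ^(4)=-41

((0, 0, 0, 3); (0, 1, 0, 0); (0, 0, 3, 0); (1, 0, 0, 0))


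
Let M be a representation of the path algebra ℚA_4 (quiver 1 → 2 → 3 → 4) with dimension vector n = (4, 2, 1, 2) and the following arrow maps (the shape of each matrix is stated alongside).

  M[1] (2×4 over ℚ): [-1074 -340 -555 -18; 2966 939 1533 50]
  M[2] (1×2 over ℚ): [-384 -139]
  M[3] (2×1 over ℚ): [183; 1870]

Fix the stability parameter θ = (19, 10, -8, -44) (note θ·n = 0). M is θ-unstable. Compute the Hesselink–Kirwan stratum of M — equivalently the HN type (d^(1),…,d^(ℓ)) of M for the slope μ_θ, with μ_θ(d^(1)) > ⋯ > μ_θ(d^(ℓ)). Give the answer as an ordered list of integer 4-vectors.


Barcode: M ≅ I[1,1]^2, I[1,2], I[1,4], I[4,4]. HN layers by μ_θ (4 steps, strictly decreasing):
  μ^(1)=19; μ^(2)=29/2; μ^(3)=-23/4; μ^(4)=-44

((2, 0, 0, 0); (1, 1, 0, 0); (1, 1, 1, 1); (0, 0, 0, 1))


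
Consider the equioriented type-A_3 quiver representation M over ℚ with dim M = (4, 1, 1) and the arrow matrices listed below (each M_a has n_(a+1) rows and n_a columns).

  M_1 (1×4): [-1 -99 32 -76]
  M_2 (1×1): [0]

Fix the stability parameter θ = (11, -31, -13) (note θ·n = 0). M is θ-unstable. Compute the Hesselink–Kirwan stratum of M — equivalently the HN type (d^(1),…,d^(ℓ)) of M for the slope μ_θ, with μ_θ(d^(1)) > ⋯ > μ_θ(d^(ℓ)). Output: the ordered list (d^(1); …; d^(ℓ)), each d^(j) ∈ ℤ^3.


Interval decomposition of M: I[1,1]^3, I[1,2], I[3,3].
HN type (ℓ=3): μ^(1)=11; μ^(2)=-10; μ^(3)=-13

((3, 0, 0); (1, 1, 0); (0, 0, 1))


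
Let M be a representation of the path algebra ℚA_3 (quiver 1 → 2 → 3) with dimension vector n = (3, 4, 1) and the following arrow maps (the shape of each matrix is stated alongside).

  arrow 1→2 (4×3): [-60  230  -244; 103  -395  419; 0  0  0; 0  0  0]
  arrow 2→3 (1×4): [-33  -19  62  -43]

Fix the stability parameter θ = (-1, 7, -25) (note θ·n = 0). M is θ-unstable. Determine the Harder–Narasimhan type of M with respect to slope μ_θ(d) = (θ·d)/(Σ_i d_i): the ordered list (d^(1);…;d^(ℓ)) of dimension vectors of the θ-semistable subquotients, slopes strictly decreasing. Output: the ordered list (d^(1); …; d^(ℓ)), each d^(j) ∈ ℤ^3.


Via rank(M_{q-1}∘⋯∘M_p): M ≅ I[1,1], I[1,2], I[1,3], I[2,2]^2.
μ_θ-semistable layers: μ^(1)=7; μ^(2)=-1; μ^(3)=-19/3

((0, 3, 0); (2, 0, 0); (1, 1, 1))


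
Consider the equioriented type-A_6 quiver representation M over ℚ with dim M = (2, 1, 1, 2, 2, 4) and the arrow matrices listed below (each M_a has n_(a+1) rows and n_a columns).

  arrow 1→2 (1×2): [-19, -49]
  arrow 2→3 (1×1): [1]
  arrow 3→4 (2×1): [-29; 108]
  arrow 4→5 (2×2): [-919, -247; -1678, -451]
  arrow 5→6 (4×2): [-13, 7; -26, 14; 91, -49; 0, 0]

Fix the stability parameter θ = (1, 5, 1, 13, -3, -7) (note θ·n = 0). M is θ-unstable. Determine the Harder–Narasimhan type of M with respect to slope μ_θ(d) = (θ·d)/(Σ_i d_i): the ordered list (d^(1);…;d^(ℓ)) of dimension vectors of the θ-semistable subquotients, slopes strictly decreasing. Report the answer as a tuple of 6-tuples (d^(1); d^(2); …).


Via rank(M_{q-1}∘⋯∘M_p): M ≅ I[1,1], I[1,6], I[4,5], I[6,6]^3.
μ_θ-semistable layers: μ^(1)=5; μ^(2)=9/5; μ^(3)=1; μ^(4)=-7

((0, 0, 0, 1, 1, 0); (0, 1, 1, 1, 1, 1); (2, 0, 0, 0, 0, 0); (0, 0, 0, 0, 0, 3))


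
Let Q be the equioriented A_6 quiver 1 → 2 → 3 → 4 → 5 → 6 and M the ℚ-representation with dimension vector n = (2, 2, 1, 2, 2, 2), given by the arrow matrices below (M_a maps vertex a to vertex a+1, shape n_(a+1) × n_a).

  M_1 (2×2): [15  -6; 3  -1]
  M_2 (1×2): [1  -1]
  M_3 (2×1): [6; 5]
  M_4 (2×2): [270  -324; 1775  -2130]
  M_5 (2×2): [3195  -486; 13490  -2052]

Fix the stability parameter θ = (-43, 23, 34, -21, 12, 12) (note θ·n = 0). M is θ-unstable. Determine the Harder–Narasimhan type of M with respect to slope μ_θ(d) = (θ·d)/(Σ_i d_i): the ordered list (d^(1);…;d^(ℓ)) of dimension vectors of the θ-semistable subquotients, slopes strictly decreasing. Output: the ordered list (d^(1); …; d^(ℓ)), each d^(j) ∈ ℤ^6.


Barcode: M ≅ I[1,2], I[1,4], I[4,5], I[5,6], I[6,6]. HN layers by μ_θ (4 steps, strictly decreasing):
  μ^(1)=23; μ^(2)=12; μ^(3)=-21; μ^(4)=-43

((0, 1, 0, 0, 0, 0); (0, 1, 1, 1, 2, 2); (0, 0, 0, 1, 0, 0); (2, 0, 0, 0, 0, 0))


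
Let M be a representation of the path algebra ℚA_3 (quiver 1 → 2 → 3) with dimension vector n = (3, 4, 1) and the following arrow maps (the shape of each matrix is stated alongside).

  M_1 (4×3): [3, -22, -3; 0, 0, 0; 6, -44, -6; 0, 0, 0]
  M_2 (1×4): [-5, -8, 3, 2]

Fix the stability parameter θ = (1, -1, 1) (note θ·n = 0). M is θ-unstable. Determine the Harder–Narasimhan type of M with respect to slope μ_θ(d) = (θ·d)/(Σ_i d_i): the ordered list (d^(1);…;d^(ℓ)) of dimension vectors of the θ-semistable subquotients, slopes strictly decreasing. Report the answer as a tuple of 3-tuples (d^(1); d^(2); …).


Interval decomposition of M: I[1,1]^2, I[1,3], I[2,2]^3.
HN type (ℓ=3): μ^(1)=1; μ^(2)=0; μ^(3)=-1

((2, 0, 1); (1, 1, 0); (0, 3, 0))


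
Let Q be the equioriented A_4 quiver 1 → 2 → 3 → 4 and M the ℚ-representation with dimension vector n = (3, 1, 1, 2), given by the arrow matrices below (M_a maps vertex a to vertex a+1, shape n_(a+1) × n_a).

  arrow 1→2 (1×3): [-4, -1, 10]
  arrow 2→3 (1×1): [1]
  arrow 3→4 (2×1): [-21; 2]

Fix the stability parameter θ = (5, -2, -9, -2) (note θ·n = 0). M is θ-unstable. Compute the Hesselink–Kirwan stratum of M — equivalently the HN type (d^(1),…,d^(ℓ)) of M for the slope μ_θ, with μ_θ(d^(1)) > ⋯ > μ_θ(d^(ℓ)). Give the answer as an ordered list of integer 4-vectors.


Barcode: M ≅ I[1,1]^2, I[1,4], I[4,4]. HN layers by μ_θ (2 steps, strictly decreasing):
  μ^(1)=5; μ^(2)=-2

((2, 0, 0, 0); (1, 1, 1, 2))


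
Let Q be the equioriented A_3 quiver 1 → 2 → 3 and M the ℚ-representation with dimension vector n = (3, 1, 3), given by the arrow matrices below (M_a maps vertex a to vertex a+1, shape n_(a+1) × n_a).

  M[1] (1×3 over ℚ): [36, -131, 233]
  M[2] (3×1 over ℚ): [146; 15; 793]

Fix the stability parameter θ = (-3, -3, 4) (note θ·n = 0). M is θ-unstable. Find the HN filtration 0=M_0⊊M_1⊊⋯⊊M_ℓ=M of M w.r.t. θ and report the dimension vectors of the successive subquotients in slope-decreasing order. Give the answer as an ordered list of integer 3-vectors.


Interval decomposition of M: I[1,1]^2, I[1,3], I[3,3]^2.
HN type (ℓ=2): μ^(1)=4; μ^(2)=-3

((0, 0, 3); (3, 1, 0))


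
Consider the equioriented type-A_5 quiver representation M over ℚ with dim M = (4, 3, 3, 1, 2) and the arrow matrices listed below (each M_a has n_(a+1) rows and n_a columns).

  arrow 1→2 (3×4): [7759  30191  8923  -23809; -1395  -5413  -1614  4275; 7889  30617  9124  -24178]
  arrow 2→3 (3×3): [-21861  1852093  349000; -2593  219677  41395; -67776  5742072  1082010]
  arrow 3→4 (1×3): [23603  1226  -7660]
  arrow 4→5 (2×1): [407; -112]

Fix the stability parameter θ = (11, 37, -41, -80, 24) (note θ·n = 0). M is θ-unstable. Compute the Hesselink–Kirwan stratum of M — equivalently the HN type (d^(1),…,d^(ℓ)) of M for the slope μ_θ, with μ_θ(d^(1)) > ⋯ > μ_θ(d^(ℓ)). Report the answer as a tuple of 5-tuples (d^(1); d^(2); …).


Via rank(M_{q-1}∘⋯∘M_p): M ≅ I[1,1], I[1,2], I[1,3], I[1,5], I[3,3], I[5,5].
μ_θ-semistable layers: μ^(1)=37; μ^(2)=24; μ^(3)=11; μ^(4)=7/3; μ^(5)=-73/4; μ^(6)=-41

((0, 1, 0, 0, 0); (0, 0, 0, 0, 2); (2, 0, 0, 0, 0); (1, 1, 1, 0, 0); (1, 1, 1, 1, 0); (0, 0, 1, 0, 0))


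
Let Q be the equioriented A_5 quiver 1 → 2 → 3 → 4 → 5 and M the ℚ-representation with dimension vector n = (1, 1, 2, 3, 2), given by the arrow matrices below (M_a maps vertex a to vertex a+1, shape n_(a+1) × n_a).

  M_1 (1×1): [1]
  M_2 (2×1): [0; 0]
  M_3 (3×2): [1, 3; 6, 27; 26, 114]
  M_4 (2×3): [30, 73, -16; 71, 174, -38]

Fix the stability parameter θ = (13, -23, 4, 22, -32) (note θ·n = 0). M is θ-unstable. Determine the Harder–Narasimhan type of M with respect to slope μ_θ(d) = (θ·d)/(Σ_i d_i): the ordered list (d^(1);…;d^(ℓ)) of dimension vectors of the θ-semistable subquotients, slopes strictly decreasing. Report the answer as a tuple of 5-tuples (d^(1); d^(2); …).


Interval decomposition of M: I[1,2], I[3,5]^2, I[4,4].
HN type (ℓ=3): μ^(1)=22; μ^(2)=-2; μ^(3)=-5

((0, 0, 0, 1, 0); (0, 0, 2, 2, 2); (1, 1, 0, 0, 0))


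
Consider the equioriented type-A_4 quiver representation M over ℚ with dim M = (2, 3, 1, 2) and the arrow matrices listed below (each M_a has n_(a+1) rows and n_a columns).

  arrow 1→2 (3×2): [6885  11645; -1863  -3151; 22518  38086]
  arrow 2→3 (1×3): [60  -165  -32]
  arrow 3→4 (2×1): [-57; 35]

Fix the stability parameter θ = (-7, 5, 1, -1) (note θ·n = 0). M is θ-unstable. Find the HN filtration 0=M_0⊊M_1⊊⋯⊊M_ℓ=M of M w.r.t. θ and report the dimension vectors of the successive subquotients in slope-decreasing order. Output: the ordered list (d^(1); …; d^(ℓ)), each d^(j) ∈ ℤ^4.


Via rank(M_{q-1}∘⋯∘M_p): M ≅ I[1,1], I[1,4], I[2,2]^2, I[4,4].
μ_θ-semistable layers: μ^(1)=5; μ^(2)=5/3; μ^(3)=-1; μ^(4)=-7

((0, 2, 0, 0); (0, 1, 1, 1); (0, 0, 0, 1); (2, 0, 0, 0))


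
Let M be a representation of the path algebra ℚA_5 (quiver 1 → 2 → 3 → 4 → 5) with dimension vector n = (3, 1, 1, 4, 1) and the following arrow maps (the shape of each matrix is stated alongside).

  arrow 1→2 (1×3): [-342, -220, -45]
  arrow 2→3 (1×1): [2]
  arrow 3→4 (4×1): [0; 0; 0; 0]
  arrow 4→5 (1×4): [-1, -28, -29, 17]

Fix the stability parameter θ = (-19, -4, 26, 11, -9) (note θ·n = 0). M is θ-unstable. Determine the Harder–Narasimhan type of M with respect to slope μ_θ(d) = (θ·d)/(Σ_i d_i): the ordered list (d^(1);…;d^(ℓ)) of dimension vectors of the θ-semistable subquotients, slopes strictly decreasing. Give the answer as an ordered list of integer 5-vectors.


Interval decomposition of M: I[1,1]^2, I[1,3], I[4,4]^3, I[4,5].
HN type (ℓ=5): μ^(1)=26; μ^(2)=11; μ^(3)=1; μ^(4)=-4; μ^(5)=-19

((0, 0, 1, 0, 0); (0, 0, 0, 3, 0); (0, 0, 0, 1, 1); (0, 1, 0, 0, 0); (3, 0, 0, 0, 0))


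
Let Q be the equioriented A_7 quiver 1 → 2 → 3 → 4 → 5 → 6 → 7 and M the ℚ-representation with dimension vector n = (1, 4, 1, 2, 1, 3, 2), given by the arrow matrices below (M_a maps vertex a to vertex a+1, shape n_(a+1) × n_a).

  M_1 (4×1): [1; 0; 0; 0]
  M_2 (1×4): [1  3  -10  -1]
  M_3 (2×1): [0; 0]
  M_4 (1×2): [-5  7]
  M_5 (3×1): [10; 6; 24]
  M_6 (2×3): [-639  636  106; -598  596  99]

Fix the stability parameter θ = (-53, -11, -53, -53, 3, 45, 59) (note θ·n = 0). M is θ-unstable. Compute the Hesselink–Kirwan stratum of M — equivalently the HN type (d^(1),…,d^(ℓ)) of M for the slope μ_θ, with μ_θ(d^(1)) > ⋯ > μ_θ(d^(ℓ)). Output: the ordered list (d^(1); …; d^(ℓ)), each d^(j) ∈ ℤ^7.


Barcode: M ≅ I[1,3], I[2,2]^3, I[4,4], I[4,7], I[6,6], I[6,7]. HN layers by μ_θ (6 steps, strictly decreasing):
  μ^(1)=59; μ^(2)=45; μ^(3)=3; μ^(4)=-11; μ^(5)=-32; μ^(6)=-53

((0, 0, 0, 0, 0, 0, 2); (0, 0, 0, 0, 0, 3, 0); (0, 0, 0, 0, 1, 0, 0); (0, 3, 0, 0, 0, 0, 0); (0, 1, 1, 0, 0, 0, 0); (1, 0, 0, 2, 0, 0, 0))


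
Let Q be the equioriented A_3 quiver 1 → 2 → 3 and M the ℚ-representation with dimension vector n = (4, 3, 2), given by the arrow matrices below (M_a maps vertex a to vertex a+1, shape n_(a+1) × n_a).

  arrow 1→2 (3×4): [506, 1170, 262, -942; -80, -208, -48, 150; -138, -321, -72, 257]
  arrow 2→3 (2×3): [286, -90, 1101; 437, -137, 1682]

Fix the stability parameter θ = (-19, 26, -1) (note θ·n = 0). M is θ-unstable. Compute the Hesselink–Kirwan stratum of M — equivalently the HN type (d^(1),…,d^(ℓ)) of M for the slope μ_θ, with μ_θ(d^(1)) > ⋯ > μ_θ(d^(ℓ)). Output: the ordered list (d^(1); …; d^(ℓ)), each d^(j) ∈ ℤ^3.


Barcode: M ≅ I[1,1], I[1,2], I[1,3]^2. HN layers by μ_θ (3 steps, strictly decreasing):
  μ^(1)=26; μ^(2)=25/2; μ^(3)=-19

((0, 1, 0); (0, 2, 2); (4, 0, 0))


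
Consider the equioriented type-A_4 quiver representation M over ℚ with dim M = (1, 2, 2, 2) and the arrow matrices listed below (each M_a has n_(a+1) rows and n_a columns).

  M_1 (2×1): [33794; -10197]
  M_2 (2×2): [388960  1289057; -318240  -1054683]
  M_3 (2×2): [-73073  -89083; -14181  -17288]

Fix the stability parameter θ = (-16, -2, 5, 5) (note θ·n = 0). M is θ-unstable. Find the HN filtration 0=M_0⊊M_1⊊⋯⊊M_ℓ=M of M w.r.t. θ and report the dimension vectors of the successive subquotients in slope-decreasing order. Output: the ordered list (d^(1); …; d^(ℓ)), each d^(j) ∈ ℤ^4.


Barcode: M ≅ I[1,4], I[2,2], I[3,4]. HN layers by μ_θ (3 steps, strictly decreasing):
  μ^(1)=5; μ^(2)=-2; μ^(3)=-16

((0, 0, 2, 2); (0, 2, 0, 0); (1, 0, 0, 0))


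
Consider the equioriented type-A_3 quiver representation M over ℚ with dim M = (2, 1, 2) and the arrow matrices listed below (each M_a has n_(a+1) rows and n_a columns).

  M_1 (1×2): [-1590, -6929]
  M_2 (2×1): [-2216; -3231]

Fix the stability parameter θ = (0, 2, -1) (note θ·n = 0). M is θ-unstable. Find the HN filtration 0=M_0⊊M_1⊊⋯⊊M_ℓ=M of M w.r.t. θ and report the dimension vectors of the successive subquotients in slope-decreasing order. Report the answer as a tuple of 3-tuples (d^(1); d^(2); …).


Interval decomposition of M: I[1,1], I[1,3], I[3,3].
HN type (ℓ=3): μ^(1)=1/2; μ^(2)=0; μ^(3)=-1

((0, 1, 1); (2, 0, 0); (0, 0, 1))


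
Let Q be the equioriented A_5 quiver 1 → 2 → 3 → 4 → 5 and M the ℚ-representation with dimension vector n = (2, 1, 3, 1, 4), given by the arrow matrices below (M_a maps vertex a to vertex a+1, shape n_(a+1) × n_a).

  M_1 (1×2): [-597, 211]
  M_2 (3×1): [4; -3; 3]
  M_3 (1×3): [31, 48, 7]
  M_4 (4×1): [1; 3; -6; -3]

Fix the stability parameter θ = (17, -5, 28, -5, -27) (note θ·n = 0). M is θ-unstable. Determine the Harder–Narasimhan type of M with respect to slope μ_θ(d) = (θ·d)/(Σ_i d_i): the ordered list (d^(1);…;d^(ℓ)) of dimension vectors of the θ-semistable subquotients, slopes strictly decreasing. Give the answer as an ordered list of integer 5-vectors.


Interval decomposition of M: I[1,1], I[1,5], I[3,3]^2, I[5,5]^3.
HN type (ℓ=4): μ^(1)=28; μ^(2)=17; μ^(3)=8/5; μ^(4)=-27

((0, 0, 2, 0, 0); (1, 0, 0, 0, 0); (1, 1, 1, 1, 1); (0, 0, 0, 0, 3))


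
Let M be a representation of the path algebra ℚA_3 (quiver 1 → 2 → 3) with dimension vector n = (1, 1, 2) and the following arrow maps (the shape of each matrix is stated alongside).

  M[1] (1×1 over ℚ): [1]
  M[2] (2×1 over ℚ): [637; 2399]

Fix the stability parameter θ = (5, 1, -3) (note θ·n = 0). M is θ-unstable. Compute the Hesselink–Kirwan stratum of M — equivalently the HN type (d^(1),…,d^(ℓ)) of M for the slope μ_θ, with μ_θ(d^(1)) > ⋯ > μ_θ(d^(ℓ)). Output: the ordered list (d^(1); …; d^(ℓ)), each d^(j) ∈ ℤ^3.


Via rank(M_{q-1}∘⋯∘M_p): M ≅ I[1,3], I[3,3].
μ_θ-semistable layers: μ^(1)=1; μ^(2)=-3

((1, 1, 1); (0, 0, 1))


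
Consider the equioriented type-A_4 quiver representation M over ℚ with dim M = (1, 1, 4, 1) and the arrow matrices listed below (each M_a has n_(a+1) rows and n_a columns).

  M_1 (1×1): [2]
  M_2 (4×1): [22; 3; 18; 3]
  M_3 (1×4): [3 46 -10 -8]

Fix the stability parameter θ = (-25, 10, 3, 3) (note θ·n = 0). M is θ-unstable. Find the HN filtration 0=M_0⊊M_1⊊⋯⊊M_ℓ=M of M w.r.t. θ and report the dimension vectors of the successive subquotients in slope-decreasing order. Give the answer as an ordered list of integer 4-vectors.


Barcode: M ≅ I[1,3], I[3,3]^2, I[3,4]. HN layers by μ_θ (3 steps, strictly decreasing):
  μ^(1)=13/2; μ^(2)=3; μ^(3)=-25

((0, 1, 1, 0); (0, 0, 3, 1); (1, 0, 0, 0))


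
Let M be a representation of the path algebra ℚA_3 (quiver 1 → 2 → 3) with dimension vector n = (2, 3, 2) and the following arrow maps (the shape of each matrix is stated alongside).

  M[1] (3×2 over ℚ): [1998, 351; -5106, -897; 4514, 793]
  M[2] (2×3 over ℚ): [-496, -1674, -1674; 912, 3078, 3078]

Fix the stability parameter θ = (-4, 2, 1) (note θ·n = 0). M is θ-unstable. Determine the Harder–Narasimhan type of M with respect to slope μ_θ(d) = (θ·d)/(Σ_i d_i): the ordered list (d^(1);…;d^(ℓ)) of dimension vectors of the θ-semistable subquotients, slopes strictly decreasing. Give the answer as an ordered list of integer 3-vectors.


Barcode: M ≅ I[1,1], I[1,2], I[2,2], I[2,3], I[3,3]. HN layers by μ_θ (4 steps, strictly decreasing):
  μ^(1)=2; μ^(2)=3/2; μ^(3)=1; μ^(4)=-4

((0, 2, 0); (0, 1, 1); (0, 0, 1); (2, 0, 0))


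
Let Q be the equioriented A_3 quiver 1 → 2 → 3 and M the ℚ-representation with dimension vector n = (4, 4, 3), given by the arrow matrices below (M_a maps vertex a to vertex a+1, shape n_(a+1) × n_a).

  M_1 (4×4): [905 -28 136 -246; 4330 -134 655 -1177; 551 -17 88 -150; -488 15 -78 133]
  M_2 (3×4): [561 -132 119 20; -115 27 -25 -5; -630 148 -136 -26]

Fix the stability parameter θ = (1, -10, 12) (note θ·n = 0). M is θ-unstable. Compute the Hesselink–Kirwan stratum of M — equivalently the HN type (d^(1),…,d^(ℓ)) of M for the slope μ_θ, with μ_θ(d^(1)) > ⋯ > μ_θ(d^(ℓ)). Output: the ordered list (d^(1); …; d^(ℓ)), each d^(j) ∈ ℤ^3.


Interval decomposition of M: I[1,2], I[1,3]^3.
HN type (ℓ=2): μ^(1)=12; μ^(2)=-9/2

((0, 0, 3); (4, 4, 0))


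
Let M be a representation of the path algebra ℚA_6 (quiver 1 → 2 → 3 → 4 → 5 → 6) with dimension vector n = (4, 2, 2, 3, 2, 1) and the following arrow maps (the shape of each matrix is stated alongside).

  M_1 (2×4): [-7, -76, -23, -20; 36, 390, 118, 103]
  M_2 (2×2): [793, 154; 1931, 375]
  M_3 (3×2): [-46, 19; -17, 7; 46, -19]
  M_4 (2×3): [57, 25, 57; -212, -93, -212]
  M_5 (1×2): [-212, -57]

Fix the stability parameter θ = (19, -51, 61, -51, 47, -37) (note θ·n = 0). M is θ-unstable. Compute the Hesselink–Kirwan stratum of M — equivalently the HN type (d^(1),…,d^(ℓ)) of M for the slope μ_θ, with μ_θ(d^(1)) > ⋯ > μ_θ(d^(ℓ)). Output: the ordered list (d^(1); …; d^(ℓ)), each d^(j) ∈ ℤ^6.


Via rank(M_{q-1}∘⋯∘M_p): M ≅ I[1,1]^2, I[1,4], I[1,6], I[4,5].
μ_θ-semistable layers: μ^(1)=47; μ^(2)=19; μ^(3)=5; μ^(4)=-16; μ^(5)=-51

((0, 0, 0, 0, 1, 0); (2, 0, 0, 0, 0, 0); (0, 0, 2, 2, 1, 1); (2, 2, 0, 0, 0, 0); (0, 0, 0, 1, 0, 0))


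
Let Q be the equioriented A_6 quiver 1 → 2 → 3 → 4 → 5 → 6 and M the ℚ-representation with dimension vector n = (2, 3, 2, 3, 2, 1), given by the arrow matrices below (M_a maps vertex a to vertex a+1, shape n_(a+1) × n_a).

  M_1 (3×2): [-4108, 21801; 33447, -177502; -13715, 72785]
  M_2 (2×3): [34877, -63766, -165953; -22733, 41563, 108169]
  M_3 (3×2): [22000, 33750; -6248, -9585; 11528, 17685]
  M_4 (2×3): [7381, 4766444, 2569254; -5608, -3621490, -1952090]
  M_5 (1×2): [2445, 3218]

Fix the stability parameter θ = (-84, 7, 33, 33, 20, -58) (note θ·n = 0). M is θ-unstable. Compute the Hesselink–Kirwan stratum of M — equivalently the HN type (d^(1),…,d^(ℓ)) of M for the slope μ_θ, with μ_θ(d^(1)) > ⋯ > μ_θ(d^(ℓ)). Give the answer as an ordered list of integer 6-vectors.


Barcode: M ≅ I[1,3], I[1,4], I[2,2], I[4,5], I[4,6]. HN layers by μ_θ (5 steps, strictly decreasing):
  μ^(1)=33; μ^(2)=53/2; μ^(3)=7; μ^(4)=-5/3; μ^(5)=-84

((0, 0, 2, 1, 0, 0); (0, 0, 0, 1, 1, 0); (0, 3, 0, 0, 0, 0); (0, 0, 0, 1, 1, 1); (2, 0, 0, 0, 0, 0))


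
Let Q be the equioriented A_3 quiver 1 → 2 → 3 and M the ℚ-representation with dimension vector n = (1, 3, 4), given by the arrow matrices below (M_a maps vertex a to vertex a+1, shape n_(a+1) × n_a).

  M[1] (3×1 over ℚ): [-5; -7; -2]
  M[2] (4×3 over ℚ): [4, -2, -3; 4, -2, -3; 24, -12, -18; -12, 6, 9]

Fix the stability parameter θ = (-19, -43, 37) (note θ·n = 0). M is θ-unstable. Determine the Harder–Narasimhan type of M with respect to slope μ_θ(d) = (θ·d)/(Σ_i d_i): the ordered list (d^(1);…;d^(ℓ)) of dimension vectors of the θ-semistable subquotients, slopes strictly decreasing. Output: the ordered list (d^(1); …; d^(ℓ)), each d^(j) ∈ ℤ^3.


Interval decomposition of M: I[1,2], I[2,2], I[2,3], I[3,3]^3.
HN type (ℓ=3): μ^(1)=37; μ^(2)=-31; μ^(3)=-43

((0, 0, 4); (1, 1, 0); (0, 2, 0))


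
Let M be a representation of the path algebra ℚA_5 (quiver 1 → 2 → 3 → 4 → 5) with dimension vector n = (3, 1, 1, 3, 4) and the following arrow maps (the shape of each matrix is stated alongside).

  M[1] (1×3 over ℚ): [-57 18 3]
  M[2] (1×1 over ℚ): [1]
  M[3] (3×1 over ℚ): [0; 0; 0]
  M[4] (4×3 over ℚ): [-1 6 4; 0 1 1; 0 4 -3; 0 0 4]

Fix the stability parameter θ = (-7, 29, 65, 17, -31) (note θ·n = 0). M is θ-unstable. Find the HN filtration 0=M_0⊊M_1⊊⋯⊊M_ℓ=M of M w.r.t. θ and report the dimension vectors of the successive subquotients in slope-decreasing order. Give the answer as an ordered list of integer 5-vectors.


Barcode: M ≅ I[1,1]^2, I[1,3], I[4,5]^3, I[5,5]. HN layers by μ_θ (4 steps, strictly decreasing):
  μ^(1)=65; μ^(2)=29; μ^(3)=-7; μ^(4)=-31

((0, 0, 1, 0, 0); (0, 1, 0, 0, 0); (3, 0, 0, 3, 3); (0, 0, 0, 0, 1))


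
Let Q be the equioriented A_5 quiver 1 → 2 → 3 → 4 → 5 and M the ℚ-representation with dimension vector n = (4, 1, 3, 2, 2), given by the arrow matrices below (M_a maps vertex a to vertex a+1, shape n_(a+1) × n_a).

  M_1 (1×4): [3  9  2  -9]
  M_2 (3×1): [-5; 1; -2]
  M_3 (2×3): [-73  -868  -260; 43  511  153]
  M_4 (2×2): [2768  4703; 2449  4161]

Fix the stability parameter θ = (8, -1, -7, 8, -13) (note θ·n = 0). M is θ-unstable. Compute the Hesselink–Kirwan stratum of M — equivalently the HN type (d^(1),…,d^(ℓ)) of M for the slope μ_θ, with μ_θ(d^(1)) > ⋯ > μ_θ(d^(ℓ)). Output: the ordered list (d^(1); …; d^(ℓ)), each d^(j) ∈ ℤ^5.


Via rank(M_{q-1}∘⋯∘M_p): M ≅ I[1,1]^3, I[1,5], I[3,3], I[3,5].
μ_θ-semistable layers: μ^(1)=8; μ^(2)=-1; μ^(3)=-5/2; μ^(4)=-7

((3, 0, 0, 0, 0); (1, 1, 1, 1, 1); (0, 0, 0, 1, 1); (0, 0, 2, 0, 0))


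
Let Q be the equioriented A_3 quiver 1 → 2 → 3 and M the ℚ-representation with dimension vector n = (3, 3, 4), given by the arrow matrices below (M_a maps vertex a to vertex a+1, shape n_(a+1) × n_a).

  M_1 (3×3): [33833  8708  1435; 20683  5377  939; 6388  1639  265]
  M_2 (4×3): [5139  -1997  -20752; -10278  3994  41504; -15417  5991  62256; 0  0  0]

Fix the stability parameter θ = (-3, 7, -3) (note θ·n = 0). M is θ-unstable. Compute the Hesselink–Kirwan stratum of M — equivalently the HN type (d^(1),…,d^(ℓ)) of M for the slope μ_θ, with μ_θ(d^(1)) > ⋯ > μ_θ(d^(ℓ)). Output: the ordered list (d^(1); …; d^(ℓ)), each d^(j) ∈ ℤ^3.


Barcode: M ≅ I[1,2]^2, I[1,3], I[3,3]^3. HN layers by μ_θ (3 steps, strictly decreasing):
  μ^(1)=7; μ^(2)=2; μ^(3)=-3

((0, 2, 0); (0, 1, 1); (3, 0, 3))


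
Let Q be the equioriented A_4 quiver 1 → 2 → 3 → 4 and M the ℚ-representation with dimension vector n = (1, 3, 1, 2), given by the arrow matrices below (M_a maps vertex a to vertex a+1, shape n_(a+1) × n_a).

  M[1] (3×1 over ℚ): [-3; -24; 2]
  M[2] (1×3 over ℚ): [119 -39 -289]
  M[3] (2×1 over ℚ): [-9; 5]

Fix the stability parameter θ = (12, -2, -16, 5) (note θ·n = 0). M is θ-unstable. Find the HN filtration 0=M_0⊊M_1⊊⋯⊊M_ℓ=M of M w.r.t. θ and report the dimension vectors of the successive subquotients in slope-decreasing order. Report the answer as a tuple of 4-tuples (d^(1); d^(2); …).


Via rank(M_{q-1}∘⋯∘M_p): M ≅ I[1,4], I[2,2]^2, I[4,4].
μ_θ-semistable layers: μ^(1)=5; μ^(2)=-2

((0, 0, 0, 2); (1, 3, 1, 0))


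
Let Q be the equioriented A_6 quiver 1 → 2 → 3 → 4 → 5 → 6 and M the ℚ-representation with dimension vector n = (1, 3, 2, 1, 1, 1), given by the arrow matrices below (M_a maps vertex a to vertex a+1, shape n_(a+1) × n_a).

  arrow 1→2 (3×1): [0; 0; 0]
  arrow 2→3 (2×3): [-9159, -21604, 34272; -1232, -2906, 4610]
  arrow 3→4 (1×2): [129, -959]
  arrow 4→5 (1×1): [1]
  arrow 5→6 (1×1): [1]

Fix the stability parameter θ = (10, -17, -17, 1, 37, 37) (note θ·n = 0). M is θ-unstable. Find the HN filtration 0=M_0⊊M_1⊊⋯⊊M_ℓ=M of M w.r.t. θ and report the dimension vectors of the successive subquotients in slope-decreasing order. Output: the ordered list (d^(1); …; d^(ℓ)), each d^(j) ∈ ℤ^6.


Interval decomposition of M: I[1,1], I[2,2], I[2,3], I[2,6].
HN type (ℓ=4): μ^(1)=37; μ^(2)=10; μ^(3)=1; μ^(4)=-17

((0, 0, 0, 0, 1, 1); (1, 0, 0, 0, 0, 0); (0, 0, 0, 1, 0, 0); (0, 3, 2, 0, 0, 0))


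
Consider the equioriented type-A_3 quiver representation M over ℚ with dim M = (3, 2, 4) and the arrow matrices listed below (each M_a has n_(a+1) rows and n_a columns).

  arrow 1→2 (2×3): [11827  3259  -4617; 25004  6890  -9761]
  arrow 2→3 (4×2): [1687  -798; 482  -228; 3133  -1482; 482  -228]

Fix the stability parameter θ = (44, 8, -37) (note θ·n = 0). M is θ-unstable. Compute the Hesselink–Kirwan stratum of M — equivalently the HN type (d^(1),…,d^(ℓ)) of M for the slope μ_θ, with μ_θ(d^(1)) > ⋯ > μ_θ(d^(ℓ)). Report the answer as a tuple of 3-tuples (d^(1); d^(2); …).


Barcode: M ≅ I[1,1], I[1,2], I[1,3], I[3,3]^3. HN layers by μ_θ (4 steps, strictly decreasing):
  μ^(1)=44; μ^(2)=26; μ^(3)=5; μ^(4)=-37

((1, 0, 0); (1, 1, 0); (1, 1, 1); (0, 0, 3))


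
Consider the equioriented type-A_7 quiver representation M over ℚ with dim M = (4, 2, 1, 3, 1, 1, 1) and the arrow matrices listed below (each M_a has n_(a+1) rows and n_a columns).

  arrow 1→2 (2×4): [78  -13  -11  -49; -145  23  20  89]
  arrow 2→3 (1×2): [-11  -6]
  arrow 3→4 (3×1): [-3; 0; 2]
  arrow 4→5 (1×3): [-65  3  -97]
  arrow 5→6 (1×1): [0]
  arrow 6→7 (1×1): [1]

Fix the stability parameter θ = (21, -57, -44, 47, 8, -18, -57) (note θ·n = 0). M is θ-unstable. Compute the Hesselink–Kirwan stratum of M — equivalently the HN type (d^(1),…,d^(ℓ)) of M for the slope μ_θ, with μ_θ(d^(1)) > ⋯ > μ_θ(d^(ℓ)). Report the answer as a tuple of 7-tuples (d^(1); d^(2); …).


Via rank(M_{q-1}∘⋯∘M_p): M ≅ I[1,1]^2, I[1,2], I[1,5], I[4,4]^2, I[6,7].
μ_θ-semistable layers: μ^(1)=47; μ^(2)=55/2; μ^(3)=21; μ^(4)=-18; μ^(5)=-80/3; μ^(6)=-75/2

((0, 0, 0, 2, 0, 0, 0); (0, 0, 0, 1, 1, 0, 0); (2, 0, 0, 0, 0, 0, 0); (1, 1, 0, 0, 0, 0, 0); (1, 1, 1, 0, 0, 0, 0); (0, 0, 0, 0, 0, 1, 1))


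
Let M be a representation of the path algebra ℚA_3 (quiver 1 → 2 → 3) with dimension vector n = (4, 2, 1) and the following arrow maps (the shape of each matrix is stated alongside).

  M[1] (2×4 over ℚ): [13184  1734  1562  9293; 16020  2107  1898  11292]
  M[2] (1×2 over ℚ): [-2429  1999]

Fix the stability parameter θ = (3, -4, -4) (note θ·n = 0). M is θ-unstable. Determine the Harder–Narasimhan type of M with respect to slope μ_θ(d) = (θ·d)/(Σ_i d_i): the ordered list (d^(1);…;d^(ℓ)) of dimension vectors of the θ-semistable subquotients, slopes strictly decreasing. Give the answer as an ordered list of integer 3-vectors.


Interval decomposition of M: I[1,1]^2, I[1,2], I[1,3].
HN type (ℓ=3): μ^(1)=3; μ^(2)=-1/2; μ^(3)=-5/3

((2, 0, 0); (1, 1, 0); (1, 1, 1))


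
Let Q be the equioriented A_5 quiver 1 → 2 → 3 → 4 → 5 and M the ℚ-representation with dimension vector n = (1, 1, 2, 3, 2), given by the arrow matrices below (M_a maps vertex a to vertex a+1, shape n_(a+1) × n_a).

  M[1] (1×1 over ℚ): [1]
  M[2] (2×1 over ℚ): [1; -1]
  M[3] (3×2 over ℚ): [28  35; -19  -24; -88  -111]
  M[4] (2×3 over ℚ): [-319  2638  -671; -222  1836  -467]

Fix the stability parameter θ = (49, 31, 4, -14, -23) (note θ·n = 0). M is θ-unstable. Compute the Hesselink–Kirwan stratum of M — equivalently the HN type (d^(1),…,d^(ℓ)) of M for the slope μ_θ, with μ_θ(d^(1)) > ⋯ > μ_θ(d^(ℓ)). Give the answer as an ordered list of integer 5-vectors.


Interval decomposition of M: I[1,5], I[3,5], I[4,4].
HN type (ℓ=3): μ^(1)=47/5; μ^(2)=-11; μ^(3)=-14

((1, 1, 1, 1, 1); (0, 0, 1, 1, 1); (0, 0, 0, 1, 0))
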